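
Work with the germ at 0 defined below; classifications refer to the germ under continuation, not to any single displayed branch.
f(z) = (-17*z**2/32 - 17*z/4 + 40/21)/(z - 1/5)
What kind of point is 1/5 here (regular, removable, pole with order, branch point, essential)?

The point is a pole of order 1.

The denominator factor z - 1/5 vanishes at 1/5 and appears to the power 1; the numerator there equals 17363/16800, nonzero, and no other factor vanishes.
Hence a pole whose order is the multiplicity, 1.


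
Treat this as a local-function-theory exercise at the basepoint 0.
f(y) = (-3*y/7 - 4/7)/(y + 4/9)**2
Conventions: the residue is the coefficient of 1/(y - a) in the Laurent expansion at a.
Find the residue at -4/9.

The residue is -3/7.

At the order-2 pole -4/9 set g(y) = (y - (-4/9))^2*f(y) = -3*y/7 - 4/7.
Order-2 pole: residue = g'(a); g'(-4/9) = -3/7, so the residue is -3/7.


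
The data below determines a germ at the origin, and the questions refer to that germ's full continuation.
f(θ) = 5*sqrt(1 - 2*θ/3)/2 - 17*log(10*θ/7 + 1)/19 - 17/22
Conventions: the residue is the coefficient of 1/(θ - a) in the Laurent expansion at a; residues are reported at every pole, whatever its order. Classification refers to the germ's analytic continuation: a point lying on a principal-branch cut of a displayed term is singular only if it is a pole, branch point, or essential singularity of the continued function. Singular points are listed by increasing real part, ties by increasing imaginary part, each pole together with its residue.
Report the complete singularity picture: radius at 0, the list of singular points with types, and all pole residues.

Branch term (5/2)*sqrt(1 - θ/(3/2)): its argument vanishes at θ = 3/2, a square-root branch point, modulus 3/2.
Branch term (-17/19)*log(1 - θ/(-7/10)): its argument vanishes at θ = -7/10, a logarithmic branch point, modulus 7/10.
The radius of convergence is the smallest modulus among the singular points: 7/10.
List the singular points by increasing real part (a conjugate pair: the negative imaginary part first).

Radius of convergence at 0: 7/10.
At -7/10: a logarithmic branch point.
At 3/2: an algebraic (square-root) branch point.


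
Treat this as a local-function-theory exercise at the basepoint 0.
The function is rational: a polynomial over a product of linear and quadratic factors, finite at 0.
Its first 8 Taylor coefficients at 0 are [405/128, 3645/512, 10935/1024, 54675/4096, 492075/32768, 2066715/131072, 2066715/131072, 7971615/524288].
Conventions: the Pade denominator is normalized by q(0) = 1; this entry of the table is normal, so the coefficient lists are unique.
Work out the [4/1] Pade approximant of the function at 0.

Taylor coefficients needed (read off): a_0 = 405/128, a_1 = 3645/512, a_2 = 10935/1024, a_3 = 54675/4096, a_4 = 492075/32768, a_5 = 2066715/131072.
Write the denominator as Q(ν) = 1 + q1*ν. Requiring Q*f - P = O(ν^6) with deg P <= 4 kills the coefficients of ν^5..ν^5 in Q*f:
  ν^5: a_5 + q1*a_4 = 0, i.e. 2066715/131072 + (492075/32768)*q1 = 0.
Solving this linear system: q1 = -21/20.
The numerator is Q*f truncated at degree 4: P0 = a_0 = 405/128; P1 = a_1 + q1*a_0 = 243/64; P2 = a_2 + q1*a_1 = 6561/2048; P3 = a_3 + q1*a_2 = 2187/1024; P4 = a_4 + q1*a_3 = 32805/32768.

The Pade approximant has numerator coefficients [405/128, 243/64, 6561/2048, 2187/1024, 32805/32768]; denominator coefficients [1, -21/20].


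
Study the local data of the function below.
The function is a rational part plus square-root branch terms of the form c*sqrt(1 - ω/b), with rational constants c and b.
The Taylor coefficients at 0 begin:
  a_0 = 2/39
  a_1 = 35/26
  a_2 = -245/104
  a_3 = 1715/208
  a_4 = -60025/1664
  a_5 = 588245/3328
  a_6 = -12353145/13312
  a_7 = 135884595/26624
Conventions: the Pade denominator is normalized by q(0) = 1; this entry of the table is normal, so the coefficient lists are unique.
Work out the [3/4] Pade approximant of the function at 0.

The Pade approximant has numerator coefficients [2/39, 2219/1196, 88445/7176, 571781/28704]; denominator coefficients [1, 1827/184, 18865/736, 16121/1472, -36015/11776].

Taylor coefficients needed (read off): a_0 = 2/39, a_1 = 35/26, a_2 = -245/104, a_3 = 1715/208, a_4 = -60025/1664, a_5 = 588245/3328, a_6 = -12353145/13312, a_7 = 135884595/26624.
Write the denominator as Q(ω) = 1 + q1*ω + q2*ω^2 + q3*ω^3 + q4*ω^4. Requiring Q*f - P = O(ω^8) with deg P <= 3 kills the coefficients of ω^4..ω^7 in Q*f:
  ω^4: a_4 + q1*a_3 + q2*a_2 + q3*a_1 + q4*a_0 = 0, i.e. -60025/1664 + (1715/208)*q1 + (-245/104)*q2 + (35/26)*q3 + (2/39)*q4 = 0.
  ω^5: a_5 + q1*a_4 + q2*a_3 + q3*a_2 + q4*a_1 = 0, i.e. 588245/3328 + (-60025/1664)*q1 + (1715/208)*q2 + (-245/104)*q3 + (35/26)*q4 = 0.
  ω^6: a_6 + q1*a_5 + q2*a_4 + q3*a_3 + q4*a_2 = 0, i.e. -12353145/13312 + (588245/3328)*q1 + (-60025/1664)*q2 + (1715/208)*q3 + (-245/104)*q4 = 0.
  ω^7: a_7 + q1*a_6 + q2*a_5 + q3*a_4 + q4*a_3 = 0, i.e. 135884595/26624 + (-12353145/13312)*q1 + (588245/3328)*q2 + (-60025/1664)*q3 + (1715/208)*q4 = 0.
Solving this linear system: q1 = 1827/184, q2 = 18865/736, q3 = 16121/1472, q4 = -36015/11776.
The numerator is Q*f truncated at degree 3: P0 = a_0 = 2/39; P1 = a_1 + q1*a_0 = 2219/1196; P2 = a_2 + q1*a_1 + q2*a_0 = 88445/7176; P3 = a_3 + q1*a_2 + q2*a_1 + q3*a_0 = 571781/28704.


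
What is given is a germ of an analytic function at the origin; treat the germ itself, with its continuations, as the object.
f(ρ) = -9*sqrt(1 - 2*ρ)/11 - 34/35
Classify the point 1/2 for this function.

The term (-9/11)*sqrt(1 - ρ/(1/2)) has argument 1 - 1/2/(1/2) = 0 at 1/2: a square-root (algebraic, two-sheeted) branch point; the remaining terms are analytic or single-valued there.

The point is an algebraic (square-root) branch point.


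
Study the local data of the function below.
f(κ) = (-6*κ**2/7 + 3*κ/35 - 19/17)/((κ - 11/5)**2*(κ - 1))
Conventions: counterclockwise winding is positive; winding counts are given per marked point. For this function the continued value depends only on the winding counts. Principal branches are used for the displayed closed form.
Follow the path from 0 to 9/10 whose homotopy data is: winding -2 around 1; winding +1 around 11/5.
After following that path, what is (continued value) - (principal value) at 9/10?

Continued minus principal equals 0.

The function is rational, hence single-valued: continuing it around any pole returns the same value, so the difference is 0.


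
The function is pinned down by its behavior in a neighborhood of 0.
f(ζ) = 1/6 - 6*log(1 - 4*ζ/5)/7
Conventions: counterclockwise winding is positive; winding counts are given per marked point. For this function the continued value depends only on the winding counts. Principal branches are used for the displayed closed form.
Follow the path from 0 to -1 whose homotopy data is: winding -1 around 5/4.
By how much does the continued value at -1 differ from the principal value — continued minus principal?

Continued minus principal equals (12/7)*pi*i.

The rational part is single-valued and drops out of the difference; each branch term changes only by its own monodromy.
(-6/7)*log(1 - ζ/(5/4)): each positive loop around 5/4 adds 2*pi*i to the log, so winding -1 contributes (-6/7)*(-1)*2*pi*i = (12/7)*pi*i.
Summing the contributions at ζ = -1 gives (12/7)*pi*i.


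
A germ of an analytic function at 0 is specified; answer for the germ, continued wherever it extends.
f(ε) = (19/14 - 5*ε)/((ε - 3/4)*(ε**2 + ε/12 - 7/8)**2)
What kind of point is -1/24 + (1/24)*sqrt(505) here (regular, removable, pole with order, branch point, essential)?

The denominator factor ε**2 + ε/12 - 7/8 vanishes at -1/24 + (1/24)*sqrt(505) and appears to the power 2; the numerator there equals 263/168 - (5/24)*sqrt(505), nonzero, and no other factor vanishes.
Hence a pole whose order is the multiplicity, 2.

The point is a pole of order 2.


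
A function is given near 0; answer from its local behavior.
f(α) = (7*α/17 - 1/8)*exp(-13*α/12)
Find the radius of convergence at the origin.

The radius of convergence is infinite.

The factor exp(-13*α/12) is entire and contributes no finite singular point.
The polynomial part has no poles.
No finite singular points: the Taylor series at 0 converges everywhere.


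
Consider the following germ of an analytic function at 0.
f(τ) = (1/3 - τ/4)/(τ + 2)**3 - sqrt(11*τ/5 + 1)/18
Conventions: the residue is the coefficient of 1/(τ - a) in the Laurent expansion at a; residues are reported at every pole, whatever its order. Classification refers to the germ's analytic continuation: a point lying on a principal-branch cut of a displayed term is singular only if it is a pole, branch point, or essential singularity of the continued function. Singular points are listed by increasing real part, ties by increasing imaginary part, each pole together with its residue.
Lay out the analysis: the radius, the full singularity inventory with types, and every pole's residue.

Denominator factor (τ + 2)^3: pole of order 3 at -2, modulus 2.
Branch term (-1/18)*sqrt(1 - τ/(-5/11)): its argument vanishes at τ = -5/11, a square-root branch point, modulus 5/11.
The radius of convergence is the smallest modulus among the singular points: 5/11.
The branch term is analytic at -2 and contributes nothing to the residue; only the rational part matters.
At the order-3 pole -2 set g(τ) = (τ - (-2))^3*(rational part) = 1/3 - τ/4.
Order-3 pole: residue = g''(a)/2; g''(-2) = 0, so the residue is 0.
List the singular points by increasing real part (a conjugate pair: the negative imaginary part first).

Radius of convergence at 0: 5/11.
At -2: a pole of order 3; residue 0.
At -5/11: an algebraic (square-root) branch point.


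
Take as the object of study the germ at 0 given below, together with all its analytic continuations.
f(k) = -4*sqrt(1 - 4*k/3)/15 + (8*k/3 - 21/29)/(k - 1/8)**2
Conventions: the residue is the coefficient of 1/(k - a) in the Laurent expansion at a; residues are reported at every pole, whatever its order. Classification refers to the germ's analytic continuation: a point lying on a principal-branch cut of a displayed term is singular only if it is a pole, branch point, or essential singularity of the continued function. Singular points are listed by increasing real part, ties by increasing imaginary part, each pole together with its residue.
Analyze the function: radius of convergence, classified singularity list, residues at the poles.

Radius of convergence at 0: 1/8.
At 1/8: a pole of order 2; residue 8/3.
At 3/4: an algebraic (square-root) branch point.

Denominator factor (k - 1/8)^2: pole of order 2 at 1/8, modulus 1/8.
Branch term (-4/15)*sqrt(1 - k/(3/4)): its argument vanishes at k = 3/4, a square-root branch point, modulus 3/4.
The radius of convergence is the smallest modulus among the singular points: 1/8.
The branch term is analytic at 1/8 and contributes nothing to the residue; only the rational part matters.
At the order-2 pole 1/8 set g(k) = (k - (1/8))^2*(rational part) = 8*k/3 - 21/29.
Order-2 pole: residue = g'(a); g'(1/8) = 8/3, so the residue is 8/3.
List the singular points by increasing real part (a conjugate pair: the negative imaginary part first).


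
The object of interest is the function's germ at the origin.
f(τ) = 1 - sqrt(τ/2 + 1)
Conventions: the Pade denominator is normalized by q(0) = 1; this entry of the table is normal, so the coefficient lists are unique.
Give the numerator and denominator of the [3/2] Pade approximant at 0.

The Pade approximant has numerator coefficients [0, -1/4, -3/32, -1/256]; denominator coefficients [1, 1/2, 3/64].

Taylor coefficients needed (expand at 0): a_0 = 0, a_1 = -1/4, a_2 = 1/32, a_3 = -1/128, a_4 = 5/2048, a_5 = -7/8192.
Write the denominator as Q(τ) = 1 + q1*τ + q2*τ^2. Requiring Q*f - P = O(τ^6) with deg P <= 3 kills the coefficients of τ^4..τ^5 in Q*f:
  τ^4: a_4 + q1*a_3 + q2*a_2 = 0, i.e. 5/2048 + (-1/128)*q1 + (1/32)*q2 = 0.
  τ^5: a_5 + q1*a_4 + q2*a_3 = 0, i.e. -7/8192 + (5/2048)*q1 + (-1/128)*q2 = 0.
Solving this linear system: q1 = 1/2, q2 = 3/64.
The numerator is Q*f truncated at degree 3: P0 = a_0 = 0; P1 = a_1 + q1*a_0 = -1/4; P2 = a_2 + q1*a_1 + q2*a_0 = -3/32; P3 = a_3 + q1*a_2 + q2*a_1 = -1/256.


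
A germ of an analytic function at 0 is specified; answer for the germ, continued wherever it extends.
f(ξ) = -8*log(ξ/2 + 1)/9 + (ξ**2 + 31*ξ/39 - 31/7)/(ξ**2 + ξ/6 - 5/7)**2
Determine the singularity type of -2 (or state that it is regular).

The term (-8/9)*log(1 - ξ/(-2)) has argument 1 - -2/(-2) = 0 at -2: a logarithmic (infinitely-sheeted) branch point; the remaining terms are analytic or single-valued there.

The point is a logarithmic branch point.


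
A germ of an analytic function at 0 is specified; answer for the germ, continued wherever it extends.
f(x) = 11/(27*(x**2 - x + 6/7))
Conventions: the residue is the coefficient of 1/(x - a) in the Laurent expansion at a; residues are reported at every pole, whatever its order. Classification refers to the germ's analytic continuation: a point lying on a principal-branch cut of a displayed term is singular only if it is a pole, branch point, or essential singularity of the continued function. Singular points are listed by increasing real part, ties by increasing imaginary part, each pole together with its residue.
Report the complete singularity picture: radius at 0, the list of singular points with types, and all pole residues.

Denominator factor (x**2 - x + 6/7): discriminant -17/7, complex-conjugate roots (1/2) + ((1/14)*sqrt(119))*i and (1/2) - ((1/14)*sqrt(119))*i; poles of order 1, moduli (1/7)*sqrt(42) and (1/7)*sqrt(42).
The radius of convergence is the smallest modulus among the singular points: (1/7)*sqrt(42).
The factor x**2 - x + 6/7 splits as (x - a)(x - a') with a = (1/2) - ((1/14)*sqrt(119))*i, a' = (1/2) + ((1/14)*sqrt(119))*i. At the order-1 pole a set g(x) = (x - a)*f(x) = [11/27] / (x - a').
Simple pole: residue = g(a) at a = (1/2) - ((1/14)*sqrt(119))*i, which is ((11/459)*sqrt(119))*i.
The factor x**2 - x + 6/7 splits as (x - a)(x - a') with a = (1/2) + ((1/14)*sqrt(119))*i, a' = (1/2) - ((1/14)*sqrt(119))*i. At the order-1 pole a set g(x) = (x - a)*f(x) = [11/27] / (x - a').
Simple pole: residue = g(a) at a = (1/2) + ((1/14)*sqrt(119))*i, which is -((11/459)*sqrt(119))*i.
List the singular points by increasing real part (a conjugate pair: the negative imaginary part first).

Radius of convergence at 0: (1/7)*sqrt(42).
At (1/2) - ((1/14)*sqrt(119))*i: a pole of order 1; residue ((11/459)*sqrt(119))*i.
At (1/2) + ((1/14)*sqrt(119))*i: a pole of order 1; residue -((11/459)*sqrt(119))*i.


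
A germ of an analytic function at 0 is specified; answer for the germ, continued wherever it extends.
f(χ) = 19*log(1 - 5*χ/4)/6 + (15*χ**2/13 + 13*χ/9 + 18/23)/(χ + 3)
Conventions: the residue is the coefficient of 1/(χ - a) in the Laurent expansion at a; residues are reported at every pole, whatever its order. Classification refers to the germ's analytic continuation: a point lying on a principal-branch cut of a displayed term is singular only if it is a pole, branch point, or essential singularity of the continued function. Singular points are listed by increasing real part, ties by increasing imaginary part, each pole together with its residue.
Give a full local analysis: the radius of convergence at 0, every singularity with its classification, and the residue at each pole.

Denominator factor (χ + 3): pole of order 1 at -3, modulus 3.
Branch term (19/6)*log(1 - χ/(4/5)): its argument vanishes at χ = 4/5, a logarithmic branch point, modulus 4/5.
The radius of convergence is the smallest modulus among the singular points: 4/5.
The branch term is analytic at -3 and contributes nothing to the residue; only the rational part matters.
At the order-1 pole -3 set g(χ) = (χ - (-3))*(rational part) = 15*χ**2/13 + 13*χ/9 + 18/23.
Simple pole: residue = g(a) at a = -3, which is 6130/897.
List the singular points by increasing real part (a conjugate pair: the negative imaginary part first).

Radius of convergence at 0: 4/5.
At -3: a pole of order 1; residue 6130/897.
At 4/5: a logarithmic branch point.


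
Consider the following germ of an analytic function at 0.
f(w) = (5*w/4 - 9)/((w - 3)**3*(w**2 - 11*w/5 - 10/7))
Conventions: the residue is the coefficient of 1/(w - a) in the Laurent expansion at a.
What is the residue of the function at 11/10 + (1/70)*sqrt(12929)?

The residue is 12918115/314432 + (210184485/580755904)*sqrt(12929).

The factor w**2 - 11*w/5 - 10/7 splits as (w - a)(w - a') with a = 11/10 + (1/70)*sqrt(12929), a' = 11/10 - (1/70)*sqrt(12929). At the order-1 pole a set g(w) = (w - a)*f(w) = [(5*w/4 - 9)/(w - 3)**3] / (w - a').
Simple pole: residue = g(a) at a = 11/10 + (1/70)*sqrt(12929), which is 12918115/314432 + (210184485/580755904)*sqrt(12929).


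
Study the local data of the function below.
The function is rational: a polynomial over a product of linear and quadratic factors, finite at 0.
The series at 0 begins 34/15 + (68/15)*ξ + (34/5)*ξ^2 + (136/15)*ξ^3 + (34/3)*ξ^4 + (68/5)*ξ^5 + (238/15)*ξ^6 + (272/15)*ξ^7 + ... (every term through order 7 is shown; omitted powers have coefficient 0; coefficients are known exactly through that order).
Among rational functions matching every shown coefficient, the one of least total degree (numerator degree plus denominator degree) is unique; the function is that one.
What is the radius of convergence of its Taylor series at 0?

No rational of total degree below 2 reproduces all 8 coefficients; solving the [0/2] Pade equations on them gives f(ξ) = 34/(15*(ξ - 1)**2), whose expansion matches every shown term.
Denominator factor (ξ - 1)^2: pole of order 2 at 1, modulus 1.
The radius of convergence is the smallest modulus among the singular points: 1.

The radius of convergence is 1.


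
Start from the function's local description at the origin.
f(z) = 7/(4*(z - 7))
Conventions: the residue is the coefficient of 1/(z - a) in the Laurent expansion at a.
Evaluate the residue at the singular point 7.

The residue is 7/4.

At the order-1 pole 7 set g(z) = (z - (7))*f(z) = 7/4.
Simple pole: residue = g(a) at a = 7, which is 7/4.


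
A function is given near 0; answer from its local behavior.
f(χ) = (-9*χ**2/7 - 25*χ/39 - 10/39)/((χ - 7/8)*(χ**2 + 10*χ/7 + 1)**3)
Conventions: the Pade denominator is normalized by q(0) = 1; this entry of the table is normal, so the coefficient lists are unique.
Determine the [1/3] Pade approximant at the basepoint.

Taylor coefficients needed (expand at 0): a_0 = 80/273, a_1 = -120/637, a_2 = 3672/4459, a_3 = -28136/13377, a_4 = 984344/218491.
Write the denominator as Q(χ) = 1 + q1*χ + q2*χ^2 + q3*χ^3. Requiring Q*f - P = O(χ^5) with deg P <= 1 kills the coefficients of χ^2..χ^4 in Q*f:
  χ^2: a_2 + q1*a_1 + q2*a_0 = 0, i.e. 3672/4459 + (-120/637)*q1 + (80/273)*q2 = 0.
  χ^3: a_3 + q1*a_2 + q2*a_1 + q3*a_0 = 0, i.e. -28136/13377 + (3672/4459)*q1 + (-120/637)*q2 + (80/273)*q3 = 0.
  χ^4: a_4 + q1*a_3 + q2*a_2 + q3*a_1 = 0, i.e. 984344/218491 + (-28136/13377)*q1 + (3672/4459)*q2 + (-120/637)*q3 = 0.
Solving this linear system: q1 = 1932297/1839215, q2 = -5496930/2574901, q3 = 1285468468/450607675.
The numerator is Q*f truncated at degree 1: P0 = a_0 = 80/273; P1 = a_1 + q1*a_0 = 3999704/33473713.

The Pade approximant has numerator coefficients [80/273, 3999704/33473713]; denominator coefficients [1, 1932297/1839215, -5496930/2574901, 1285468468/450607675].


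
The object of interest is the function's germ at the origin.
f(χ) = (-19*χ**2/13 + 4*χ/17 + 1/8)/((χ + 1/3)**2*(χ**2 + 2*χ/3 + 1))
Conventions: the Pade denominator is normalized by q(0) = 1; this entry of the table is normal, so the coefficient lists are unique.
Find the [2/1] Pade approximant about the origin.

The Pade approximant has numerator coefficients [9/8, -3294531/419492, 102533805/5453396]; denominator coefficients [1, -40654/18507].

Taylor coefficients needed (expand at 0): a_0 = 9/8, a_1 = -183/34, a_2 = 6169/884, a_3 = 20327/1326.
Write the denominator as Q(χ) = 1 + q1*χ. Requiring Q*f - P = O(χ^4) with deg P <= 2 kills the coefficients of χ^3..χ^3 in Q*f:
  χ^3: a_3 + q1*a_2 = 0, i.e. 20327/1326 + (6169/884)*q1 = 0.
Solving this linear system: q1 = -40654/18507.
The numerator is Q*f truncated at degree 2: P0 = a_0 = 9/8; P1 = a_1 + q1*a_0 = -3294531/419492; P2 = a_2 + q1*a_1 = 102533805/5453396.


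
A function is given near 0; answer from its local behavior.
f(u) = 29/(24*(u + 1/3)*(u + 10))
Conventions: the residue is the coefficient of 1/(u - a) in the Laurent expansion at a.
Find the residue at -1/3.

At the order-1 pole -1/3 set g(u) = (u - (-1/3))*f(u) = 29/(24*(u + 10)).
Simple pole: residue = g(a) at a = -1/3, which is 1/8.

The residue is 1/8.


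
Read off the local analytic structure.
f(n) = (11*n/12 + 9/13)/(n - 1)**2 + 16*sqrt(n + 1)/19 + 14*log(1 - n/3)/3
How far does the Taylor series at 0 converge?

Denominator factor (n - 1)^2: pole of order 2 at 1, modulus 1.
Branch term (16/19)*sqrt(1 - n/(-1)): its argument vanishes at n = -1, a square-root branch point, modulus 1.
Branch term (14/3)*log(1 - n/(3)): its argument vanishes at n = 3, a logarithmic branch point, modulus 3.
The radius of convergence is the smallest modulus among the singular points: 1.

The radius of convergence is 1.


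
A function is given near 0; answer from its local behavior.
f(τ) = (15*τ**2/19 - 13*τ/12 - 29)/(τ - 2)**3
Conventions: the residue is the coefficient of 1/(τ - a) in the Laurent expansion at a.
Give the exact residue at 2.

At the order-3 pole 2 set g(τ) = (τ - (2))^3*f(τ) = 15*τ**2/19 - 13*τ/12 - 29.
Order-3 pole: residue = g''(a)/2; g''(2) = 30/19, so the residue is 15/19.

The residue is 15/19.


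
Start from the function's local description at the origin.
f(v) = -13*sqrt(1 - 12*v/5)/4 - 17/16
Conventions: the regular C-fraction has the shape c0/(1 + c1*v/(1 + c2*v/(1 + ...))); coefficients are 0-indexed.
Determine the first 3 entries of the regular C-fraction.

Taylor coefficients (expand at 0): a_0 = -69/16, a_1 = 39/10, a_2 = 117/50.
c0 = a_0 = -69/16. Peel one level at a time: if S = 1 + c*v/S' with S'(0) = 1, then c is the v-coefficient of S and S' = c*v/(S - 1).
S_1 = c0/f = 1 + (104/115)*v + (17992/13225)*v^2 + ...; c1 = 104/115.
S_2 = c1*v/(S_1 - 1) = 1 + (-173/115)*v + ...; c2 = -173/115.

The regular C-fraction coefficients are [-69/16, 104/115, -173/115].


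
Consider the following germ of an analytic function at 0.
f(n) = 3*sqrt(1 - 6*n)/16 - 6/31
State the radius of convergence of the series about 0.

Branch term (3/16)*sqrt(1 - n/(1/6)): its argument vanishes at n = 1/6, a square-root branch point, modulus 1/6.
The radius of convergence is the smallest modulus among the singular points: 1/6.

The radius of convergence is 1/6.


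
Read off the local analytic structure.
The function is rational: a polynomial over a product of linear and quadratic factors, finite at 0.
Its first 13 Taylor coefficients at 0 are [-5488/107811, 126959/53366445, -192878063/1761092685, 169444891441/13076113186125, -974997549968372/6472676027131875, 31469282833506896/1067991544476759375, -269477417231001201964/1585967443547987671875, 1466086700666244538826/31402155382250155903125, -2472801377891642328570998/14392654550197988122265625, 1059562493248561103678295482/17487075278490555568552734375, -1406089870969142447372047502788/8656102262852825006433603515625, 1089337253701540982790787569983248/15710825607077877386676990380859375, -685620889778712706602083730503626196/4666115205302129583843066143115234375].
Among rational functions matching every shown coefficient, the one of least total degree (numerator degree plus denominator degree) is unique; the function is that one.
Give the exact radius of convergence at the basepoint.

The radius of convergence is -1/14 + (1/14)*sqrt(309).

No rational of total degree below 11 reproduces all 13 coefficients; solving the [1/10] Pade equations on them gives f(z) = (27*z/35 + 16)/((z**2 - z/7 - 11/7)**3*(z**2 + 4*z/5 - 9)**2), whose expansion matches every shown term.
Denominator factor (z**2 - z/7 - 11/7)^3: discriminant 309/49, real irrational roots 1/14 + (1/14)*sqrt(309) and 1/14 - (1/14)*sqrt(309); poles of order 3, moduli 1/14 + (1/14)*sqrt(309) and -1/14 + (1/14)*sqrt(309).
Denominator factor (z**2 + 4*z/5 - 9)^2: discriminant 916/25, real irrational roots -2/5 + (1/5)*sqrt(229) and -2/5 - (1/5)*sqrt(229); poles of order 2, moduli -2/5 + (1/5)*sqrt(229) and 2/5 + (1/5)*sqrt(229).
The radius of convergence is the smallest modulus among the singular points: -1/14 + (1/14)*sqrt(309).


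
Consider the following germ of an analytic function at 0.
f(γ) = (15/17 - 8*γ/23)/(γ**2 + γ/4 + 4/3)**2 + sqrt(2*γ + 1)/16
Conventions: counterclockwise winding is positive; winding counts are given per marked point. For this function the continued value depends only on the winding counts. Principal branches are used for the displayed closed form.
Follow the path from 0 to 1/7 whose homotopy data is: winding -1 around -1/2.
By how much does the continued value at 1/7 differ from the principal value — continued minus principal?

Continued minus principal equals -(3/56)*sqrt(7).

The rational part is single-valued and drops out of the difference; each branch term changes only by its own monodromy.
(1/16)*sqrt(1 - γ/(-1/2)): winding -1 is odd, the square root flips sign, contributing -2*(1/16)*sqrt(1 - (1/7)/(-1/2)) = -2*(1/16)*sqrt(9/7) = -(3/56)*sqrt(7).
Summing the contributions at γ = 1/7 gives -(3/56)*sqrt(7).


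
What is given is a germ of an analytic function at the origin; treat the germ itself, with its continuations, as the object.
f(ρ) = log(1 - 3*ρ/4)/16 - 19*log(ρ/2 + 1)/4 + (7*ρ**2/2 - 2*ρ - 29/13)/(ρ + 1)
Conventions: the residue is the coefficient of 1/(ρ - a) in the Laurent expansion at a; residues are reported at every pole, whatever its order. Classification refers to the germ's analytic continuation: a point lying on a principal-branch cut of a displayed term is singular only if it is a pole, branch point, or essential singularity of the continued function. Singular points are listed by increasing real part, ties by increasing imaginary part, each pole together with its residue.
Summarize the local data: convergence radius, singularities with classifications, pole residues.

Radius of convergence at 0: 1.
At -2: a logarithmic branch point.
At -1: a pole of order 1; residue 85/26.
At 4/3: a logarithmic branch point.

Denominator factor (ρ + 1): pole of order 1 at -1, modulus 1.
Branch term (1/16)*log(1 - ρ/(4/3)): its argument vanishes at ρ = 4/3, a logarithmic branch point, modulus 4/3.
Branch term (-19/4)*log(1 - ρ/(-2)): its argument vanishes at ρ = -2, a logarithmic branch point, modulus 2.
The radius of convergence is the smallest modulus among the singular points: 1.
The branch terms are analytic at -1 and contribute nothing to the residue; only the rational part matters.
At the order-1 pole -1 set g(ρ) = (ρ - (-1))*(rational part) = 7*ρ**2/2 - 2*ρ - 29/13.
Simple pole: residue = g(a) at a = -1, which is 85/26.
List the singular points by increasing real part (a conjugate pair: the negative imaginary part first).


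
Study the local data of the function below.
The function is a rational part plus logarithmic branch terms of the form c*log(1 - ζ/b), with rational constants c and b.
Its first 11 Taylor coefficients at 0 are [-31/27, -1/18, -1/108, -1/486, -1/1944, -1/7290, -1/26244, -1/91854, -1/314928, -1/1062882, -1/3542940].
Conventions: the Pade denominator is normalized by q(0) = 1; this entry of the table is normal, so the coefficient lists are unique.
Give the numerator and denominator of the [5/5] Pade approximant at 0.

Taylor coefficients needed (read off): a_0 = -31/27, a_1 = -1/18, a_2 = -1/108, a_3 = -1/486, a_4 = -1/1944, a_5 = -1/7290, a_6 = -1/26244, a_7 = -1/91854, a_8 = -1/314928, a_9 = -1/1062882, a_10 = -1/3542940.
Write the denominator as Q(ζ) = 1 + q1*ζ + q2*ζ^2 + q3*ζ^3 + q4*ζ^4 + q5*ζ^5. Requiring Q*f - P = O(ζ^11) with deg P <= 5 kills the coefficients of ζ^6..ζ^10 in Q*f:
  ζ^6: a_6 + q1*a_5 + q2*a_4 + q3*a_3 + q4*a_2 + q5*a_1 = 0, i.e. -1/26244 + (-1/7290)*q1 + (-1/1944)*q2 + (-1/486)*q3 + (-1/108)*q4 + (-1/18)*q5 = 0.
  ζ^7: a_7 + q1*a_6 + q2*a_5 + q3*a_4 + q4*a_3 + q5*a_2 = 0, i.e. -1/91854 + (-1/26244)*q1 + (-1/7290)*q2 + (-1/1944)*q3 + (-1/486)*q4 + (-1/108)*q5 = 0.
  ζ^8: a_8 + q1*a_7 + q2*a_6 + q3*a_5 + q4*a_4 + q5*a_3 = 0, i.e. -1/314928 + (-1/91854)*q1 + (-1/26244)*q2 + (-1/7290)*q3 + (-1/1944)*q4 + (-1/486)*q5 = 0.
  ζ^9: a_9 + q1*a_8 + q2*a_7 + q3*a_6 + q4*a_5 + q5*a_4 = 0, i.e. -1/1062882 + (-1/314928)*q1 + (-1/91854)*q2 + (-1/26244)*q3 + (-1/7290)*q4 + (-1/1944)*q5 = 0.
  ζ^10: a_10 + q1*a_9 + q2*a_8 + q3*a_7 + q4*a_6 + q5*a_5 = 0, i.e. -1/3542940 + (-1/1062882)*q1 + (-1/314928)*q2 + (-1/91854)*q3 + (-1/26244)*q4 + (-1/7290)*q5 = 0.
Solving this linear system: q1 = -5/6, q2 = 20/81, q3 = -5/162, q4 = 5/3402, q5 = -1/61236.
The numerator is Q*f truncated at degree 5: P0 = a_0 = -31/27; P1 = a_1 + q1*a_0 = 73/81; P2 = a_2 + q1*a_1 + q2*a_0 = -539/2187; P3 = a_3 + q1*a_2 + q2*a_1 + q3*a_0 = 479/17496; P4 = a_4 + q1*a_3 + q2*a_2 + q3*a_1 + q4*a_0 = -389/367416; P5 = a_5 + q1*a_4 + q2*a_3 + q3*a_2 + q4*a_1 + q5*a_0 = 209/33067440.

The Pade approximant has numerator coefficients [-31/27, 73/81, -539/2187, 479/17496, -389/367416, 209/33067440]; denominator coefficients [1, -5/6, 20/81, -5/162, 5/3402, -1/61236].


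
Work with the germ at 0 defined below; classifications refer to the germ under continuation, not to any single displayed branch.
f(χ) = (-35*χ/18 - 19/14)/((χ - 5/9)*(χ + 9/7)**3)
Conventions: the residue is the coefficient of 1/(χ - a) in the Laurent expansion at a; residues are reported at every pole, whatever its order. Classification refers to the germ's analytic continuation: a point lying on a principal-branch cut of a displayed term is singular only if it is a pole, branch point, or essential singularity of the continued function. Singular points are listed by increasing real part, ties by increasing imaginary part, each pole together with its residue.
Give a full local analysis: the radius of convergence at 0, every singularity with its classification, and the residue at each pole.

Denominator factor (χ + 9/7)^3: pole of order 3 at -9/7, modulus 9/7.
Denominator factor (χ - 5/9): pole of order 1 at 5/9, modulus 5/9.
The radius of convergence is the smallest modulus among the singular points: 5/9.
At the order-3 pole -9/7 set g(χ) = (χ - (-9/7))^3*f(χ) = (-35*χ/18 - 19/14)/(χ - 5/9).
Order-3 pole: residue = g''(a)/2; g''(-9/7) = 304731/390224, so the residue is 304731/780448.
At the order-1 pole 5/9 set g(χ) = (χ - (5/9))*f(χ) = (-35*χ/18 - 19/14)/(χ + 9/7)**3.
Simple pole: residue = g(a) at a = 5/9, which is -304731/780448.
List the singular points by increasing real part (a conjugate pair: the negative imaginary part first).

Radius of convergence at 0: 5/9.
At -9/7: a pole of order 3; residue 304731/780448.
At 5/9: a pole of order 1; residue -304731/780448.


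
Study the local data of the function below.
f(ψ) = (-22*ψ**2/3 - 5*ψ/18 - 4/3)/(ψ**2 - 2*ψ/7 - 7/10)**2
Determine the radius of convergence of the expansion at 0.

Denominator factor (ψ**2 - 2*ψ/7 - 7/10)^2: discriminant 706/245, real irrational roots 1/7 + (1/70)*sqrt(3530) and 1/7 - (1/70)*sqrt(3530); poles of order 2, moduli 1/7 + (1/70)*sqrt(3530) and -1/7 + (1/70)*sqrt(3530).
The radius of convergence is the smallest modulus among the singular points: -1/7 + (1/70)*sqrt(3530).

The radius of convergence is -1/7 + (1/70)*sqrt(3530).


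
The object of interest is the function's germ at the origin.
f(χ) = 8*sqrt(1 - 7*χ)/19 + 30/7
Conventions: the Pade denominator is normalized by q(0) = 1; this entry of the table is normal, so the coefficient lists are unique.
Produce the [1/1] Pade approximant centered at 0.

The Pade approximant has numerator coefficients [626/133, -369/38]; denominator coefficients [1, -7/4].

Taylor coefficients needed (expand at 0): a_0 = 626/133, a_1 = -28/19, a_2 = -49/19.
Write the denominator as Q(χ) = 1 + q1*χ. Requiring Q*f - P = O(χ^3) with deg P <= 1 kills the coefficients of χ^2..χ^2 in Q*f:
  χ^2: a_2 + q1*a_1 = 0, i.e. -49/19 + (-28/19)*q1 = 0.
Solving this linear system: q1 = -7/4.
The numerator is Q*f truncated at degree 1: P0 = a_0 = 626/133; P1 = a_1 + q1*a_0 = -369/38.


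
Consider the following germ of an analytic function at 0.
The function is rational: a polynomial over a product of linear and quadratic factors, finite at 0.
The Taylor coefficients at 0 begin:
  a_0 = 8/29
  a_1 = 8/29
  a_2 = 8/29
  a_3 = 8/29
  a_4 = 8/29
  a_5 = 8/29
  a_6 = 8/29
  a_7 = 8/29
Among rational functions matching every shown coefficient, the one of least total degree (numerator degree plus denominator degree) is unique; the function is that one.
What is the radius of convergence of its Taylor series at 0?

No rational of total degree below 1 reproduces all 8 coefficients; solving the [0/1] Pade equations on them gives f(ξ) = -8/(29*(ξ - 1)), whose expansion matches every shown term.
Denominator factor (ξ - 1): pole of order 1 at 1, modulus 1.
The radius of convergence is the smallest modulus among the singular points: 1.

The radius of convergence is 1.


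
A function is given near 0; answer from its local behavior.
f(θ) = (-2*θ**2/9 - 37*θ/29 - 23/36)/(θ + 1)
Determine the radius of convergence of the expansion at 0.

The radius of convergence is 1.

Denominator factor (θ + 1): pole of order 1 at -1, modulus 1.
The radius of convergence is the smallest modulus among the singular points: 1.


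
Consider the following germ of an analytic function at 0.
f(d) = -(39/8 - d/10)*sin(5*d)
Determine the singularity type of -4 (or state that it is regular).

There is no denominator, hence no pole anywhere.
The factor -sin(5*d) is entire.
So the germ continues analytically to -4.

The point is a regular point.


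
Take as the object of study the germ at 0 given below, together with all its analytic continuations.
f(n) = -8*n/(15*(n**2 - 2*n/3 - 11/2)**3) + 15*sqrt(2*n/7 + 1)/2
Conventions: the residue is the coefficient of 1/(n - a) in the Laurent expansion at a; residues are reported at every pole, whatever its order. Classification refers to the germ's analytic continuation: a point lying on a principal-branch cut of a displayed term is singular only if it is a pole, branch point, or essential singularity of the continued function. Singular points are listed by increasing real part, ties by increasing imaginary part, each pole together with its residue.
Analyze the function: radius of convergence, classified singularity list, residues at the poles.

Radius of convergence at 0: -1/3 + (1/6)*sqrt(202).
At -7/2: an algebraic (square-root) branch point.
At 1/3 - (1/6)*sqrt(202): a pole of order 3; residue (162/5151505)*sqrt(202).
At 1/3 + (1/6)*sqrt(202): a pole of order 3; residue -(162/5151505)*sqrt(202).

Denominator factor (n**2 - 2*n/3 - 11/2)^3: discriminant 202/9, real irrational roots 1/3 + (1/6)*sqrt(202) and 1/3 - (1/6)*sqrt(202); poles of order 3, moduli 1/3 + (1/6)*sqrt(202) and -1/3 + (1/6)*sqrt(202).
Branch term (15/2)*sqrt(1 - n/(-7/2)): its argument vanishes at n = -7/2, a square-root branch point, modulus 7/2.
The radius of convergence is the smallest modulus among the singular points: -1/3 + (1/6)*sqrt(202).
The branch term is analytic at 1/3 - (1/6)*sqrt(202) and contributes nothing to the residue; only the rational part matters.
The factor n**2 - 2*n/3 - 11/2 splits as (n - a)(n - a') with a = 1/3 - (1/6)*sqrt(202), a' = 1/3 + (1/6)*sqrt(202). At the order-3 pole a set g(n) = (n - a)^3*(rational part) = [-8*n/15] / (n - a')^3.
Order-3 pole: residue = g''(a)/2; g''(1/3 - (1/6)*sqrt(202)) = (324/5151505)*sqrt(202), so the residue is (162/5151505)*sqrt(202).
The branch term is analytic at 1/3 + (1/6)*sqrt(202) and contributes nothing to the residue; only the rational part matters.
The factor n**2 - 2*n/3 - 11/2 splits as (n - a)(n - a') with a = 1/3 + (1/6)*sqrt(202), a' = 1/3 - (1/6)*sqrt(202). At the order-3 pole a set g(n) = (n - a)^3*(rational part) = [-8*n/15] / (n - a')^3.
Order-3 pole: residue = g''(a)/2; g''(1/3 + (1/6)*sqrt(202)) = -(324/5151505)*sqrt(202), so the residue is -(162/5151505)*sqrt(202).
List the singular points by increasing real part (a conjugate pair: the negative imaginary part first).


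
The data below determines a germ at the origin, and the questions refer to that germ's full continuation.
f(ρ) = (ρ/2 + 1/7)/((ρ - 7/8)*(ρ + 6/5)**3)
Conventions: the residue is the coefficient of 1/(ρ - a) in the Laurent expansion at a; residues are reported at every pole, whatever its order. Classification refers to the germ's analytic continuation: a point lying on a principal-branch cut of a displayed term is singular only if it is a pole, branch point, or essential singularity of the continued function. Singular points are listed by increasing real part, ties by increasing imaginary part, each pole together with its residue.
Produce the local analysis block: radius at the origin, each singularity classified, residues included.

Denominator factor (ρ - 7/8): pole of order 1 at 7/8, modulus 7/8.
Denominator factor (ρ + 6/5)^3: pole of order 3 at -6/5, modulus 6/5.
The radius of convergence is the smallest modulus among the singular points: 7/8.
At the order-3 pole -6/5 set g(ρ) = (ρ - (-6/5))^3*f(ρ) = (ρ/2 + 1/7)/(ρ - 7/8).
Order-3 pole: residue = g''(a)/2; g''(-6/5) = -520000/4002509, so the residue is -260000/4002509.
At the order-1 pole 7/8 set g(ρ) = (ρ - (7/8))*f(ρ) = (ρ/2 + 1/7)/(ρ + 6/5)**3.
Simple pole: residue = g(a) at a = 7/8, which is 260000/4002509.
List the singular points by increasing real part (a conjugate pair: the negative imaginary part first).

Radius of convergence at 0: 7/8.
At -6/5: a pole of order 3; residue -260000/4002509.
At 7/8: a pole of order 1; residue 260000/4002509.


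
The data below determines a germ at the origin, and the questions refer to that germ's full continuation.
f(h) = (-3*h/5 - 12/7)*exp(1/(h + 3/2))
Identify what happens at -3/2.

The exponent 1/(h - (-3/2)) has a pole at -3/2, so exp(1/(h - (-3/2))) takes every nonzero value near it: an essential singularity (not a pole of any order).

The point is an essential singularity.


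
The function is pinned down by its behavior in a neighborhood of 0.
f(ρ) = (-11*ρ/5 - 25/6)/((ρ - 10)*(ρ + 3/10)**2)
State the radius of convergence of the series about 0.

The radius of convergence is 3/10.

Denominator factor (ρ - 10): pole of order 1 at 10, modulus 10.
Denominator factor (ρ + 3/10)^2: pole of order 2 at -3/10, modulus 3/10.
The radius of convergence is the smallest modulus among the singular points: 3/10.


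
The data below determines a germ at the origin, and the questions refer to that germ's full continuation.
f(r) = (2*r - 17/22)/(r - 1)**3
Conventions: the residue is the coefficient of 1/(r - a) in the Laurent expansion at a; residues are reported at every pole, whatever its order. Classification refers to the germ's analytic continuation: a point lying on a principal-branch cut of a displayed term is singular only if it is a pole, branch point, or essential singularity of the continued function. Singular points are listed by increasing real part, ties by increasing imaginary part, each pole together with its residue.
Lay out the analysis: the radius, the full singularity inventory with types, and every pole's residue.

Denominator factor (r - 1)^3: pole of order 3 at 1, modulus 1.
The radius of convergence is the smallest modulus among the singular points: 1.
At the order-3 pole 1 set g(r) = (r - (1))^3*f(r) = 2*r - 17/22.
Order-3 pole: residue = g''(a)/2; g''(1) = 0, so the residue is 0.

Radius of convergence at 0: 1.
At 1: a pole of order 3; residue 0.


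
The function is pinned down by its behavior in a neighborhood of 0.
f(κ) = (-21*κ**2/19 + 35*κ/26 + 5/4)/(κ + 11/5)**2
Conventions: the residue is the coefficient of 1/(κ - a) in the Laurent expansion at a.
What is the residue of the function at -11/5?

The residue is 15337/2470.

At the order-2 pole -11/5 set g(κ) = (κ - (-11/5))^2*f(κ) = -21*κ**2/19 + 35*κ/26 + 5/4.
Order-2 pole: residue = g'(a); g'(-11/5) = 15337/2470, so the residue is 15337/2470.
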